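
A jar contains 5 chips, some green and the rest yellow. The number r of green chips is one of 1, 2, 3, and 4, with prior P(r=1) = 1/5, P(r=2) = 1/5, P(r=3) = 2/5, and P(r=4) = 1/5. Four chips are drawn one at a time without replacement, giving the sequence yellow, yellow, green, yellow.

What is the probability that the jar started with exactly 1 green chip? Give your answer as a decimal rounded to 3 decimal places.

For each hypothesis, P(data | H) works out to: P(data | r = 1) = (4/5)(3/4)(1/3)(2/2) = 1/5; P(data | r = 2) = (3/5)(2/4)(2/3)(1/2) = 1/10; P(data | r = 3) = (2/5)(1/4)(3/3)(0/2) = 0; P(data | r = 4) = (1/5)(0/4) = 0.
The prior-weighted likelihoods are 1/5 · 1/5 = 1/25, 1/5 · 1/10 = 1/50, 2/5 · 0 = 0, 1/5 · 0 = 0; summing to 3/50.
So P(r = 1 | data) = (1/25) / (3/50) = 2/3.

0.667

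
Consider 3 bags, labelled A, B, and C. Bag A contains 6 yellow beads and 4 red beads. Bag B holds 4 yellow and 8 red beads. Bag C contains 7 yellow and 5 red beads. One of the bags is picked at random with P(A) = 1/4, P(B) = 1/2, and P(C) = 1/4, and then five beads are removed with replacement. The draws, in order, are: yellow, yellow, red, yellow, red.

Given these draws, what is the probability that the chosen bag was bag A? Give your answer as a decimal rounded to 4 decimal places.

Compute the likelihood of the observed sequence for each case: P(data | bag A) = (6/10)(6/10)(4/10)(6/10)(4/10) = 0.03456; P(data | bag B) = (4/12)(4/12)(8/12)(4/12)(8/12) = 0.016461; P(data | bag C) = (7/12)(7/12)(5/12)(7/12)(5/12) = 0.034461.
Multiplying each by its prior: 1/4 · 0.03456 = 0.00864, 1/2 · 0.016461 = 0.0082305, 1/4 · 0.034461 = 0.0086153; these sum to 0.025486.
Therefore the posterior P(bag A | data) = (0.00864) / (0.025486) = 0.33901.

0.3390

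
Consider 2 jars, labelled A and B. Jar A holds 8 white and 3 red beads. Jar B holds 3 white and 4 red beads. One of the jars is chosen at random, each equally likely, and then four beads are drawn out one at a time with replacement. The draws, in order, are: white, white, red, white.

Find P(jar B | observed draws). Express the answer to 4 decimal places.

Compute the likelihood of the observed sequence for each case: P(data | jar A) = (8/11)(8/11)(3/11)(8/11) = 0.10491; P(data | jar B) = (3/7)(3/7)(4/7)(3/7) = 0.044981.
Weighting by the prior gives 1/2 · 0.10491 = 0.052455, 1/2 · 0.044981 = 0.022491; with total 0.074946.
By Bayes' rule, P(jar B | data) = (0.022491) / (0.074946) = 0.30009.

0.3001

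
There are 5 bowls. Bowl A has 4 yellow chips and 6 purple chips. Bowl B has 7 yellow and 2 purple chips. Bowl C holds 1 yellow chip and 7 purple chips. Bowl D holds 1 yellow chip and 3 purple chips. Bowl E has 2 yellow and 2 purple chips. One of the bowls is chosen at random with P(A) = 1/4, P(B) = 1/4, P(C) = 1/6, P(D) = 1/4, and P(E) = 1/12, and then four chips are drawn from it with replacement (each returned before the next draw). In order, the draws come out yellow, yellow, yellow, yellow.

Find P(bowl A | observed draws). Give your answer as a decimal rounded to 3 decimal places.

0.061

The likelihood of the observed sequence under each hypothesis: P(data | bowl A) = (4/10)(4/10)(4/10)(4/10) = 0.0256; P(data | bowl B) = (7/9)(7/9)(7/9)(7/9) = 0.36595; P(data | bowl C) = (1/8)(1/8)(1/8)(1/8) = 0.00024414; P(data | bowl D) = (1/4)(1/4)(1/4)(1/4) = 0.0039062; P(data | bowl E) = (2/4)(2/4)(2/4)(2/4) = 0.0625.
Weighting by the prior gives 1/4 · 0.0256 = 0.0064, 1/4 · 0.36595 = 0.091488, 1/6 · 0.00024414 = 4.069e-05, 1/4 · 0.0039062 = 0.00097656, 1/12 · 0.0625 = 0.0052083; summing to 0.10411.
Hence P(bowl A | data) = (0.0064) / (0.10411) = 0.061472.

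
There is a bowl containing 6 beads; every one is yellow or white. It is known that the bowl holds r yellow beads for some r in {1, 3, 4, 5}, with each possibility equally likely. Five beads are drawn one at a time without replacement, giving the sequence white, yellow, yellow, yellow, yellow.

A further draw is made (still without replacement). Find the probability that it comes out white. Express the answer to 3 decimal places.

0.286

For each hypothesis, P(data | H) works out to: P(data | r = 1) = (5/6)(1/5)(0/4) = 0; P(data | r = 3) = (3/6)(3/5)(2/4)(1/3)(0/2) = 0; P(data | r = 4) = (2/6)(4/5)(3/4)(2/3)(1/2) = 1/15; P(data | r = 5) = (1/6)(5/5)(4/4)(3/3)(2/2) = 1/6.
Multiplying each by its prior: 1/4 · 0 = 0, 1/4 · 0 = 0, 1/4 · 1/15 = 1/60, 1/4 · 1/6 = 1/24; summing to 7/120.
The posterior is then P(r = 1 | data) = 0, P(r = 3 | data) = 0, P(r = 4 | data) = 2/7, P(r = 5 | data) = 5/7.
So P(white next | data) = Σ P(white next | H) P(H | data) = (1)(2/7) + (0)(5/7) = 2/7.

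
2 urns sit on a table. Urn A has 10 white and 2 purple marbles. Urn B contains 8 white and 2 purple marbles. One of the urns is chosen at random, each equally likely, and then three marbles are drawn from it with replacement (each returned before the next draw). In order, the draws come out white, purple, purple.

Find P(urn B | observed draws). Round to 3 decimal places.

Under each hypothesis, the probability of the observed sequence is: P(data | urn A) = (10/12)(2/12)(2/12) = 0.023148; P(data | urn B) = (8/10)(2/10)(2/10) = 0.032.
Multiplying each by its prior: 1/2 · 0.023148 = 0.011574, 1/2 · 0.032 = 0.016; with total 0.027574.
So P(urn B | data) = (0.016) / (0.027574) = 0.58026.

0.580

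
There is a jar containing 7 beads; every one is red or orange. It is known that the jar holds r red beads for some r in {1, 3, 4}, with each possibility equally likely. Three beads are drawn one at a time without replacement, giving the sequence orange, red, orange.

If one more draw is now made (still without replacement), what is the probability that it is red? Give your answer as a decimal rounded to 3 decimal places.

The likelihood of the observed sequence under each hypothesis: P(data | r = 1) = (6/7)(1/6)(5/5) = 1/7; P(data | r = 3) = (4/7)(3/6)(3/5) = 6/35; P(data | r = 4) = (3/7)(4/6)(2/5) = 4/35.
Multiplying each by its prior: 1/3 · 1/7 = 1/21, 1/3 · 6/35 = 2/35, 1/3 · 4/35 = 4/105; these sum to 1/7.
Normalising, the posterior is P(r = 1 | data) = 1/3, P(r = 3 | data) = 2/5, P(r = 4 | data) = 4/15.
Averaging over the posterior, P(red next | data) = (0)(1/3) + (1/2)(2/5) + (3/4)(4/15) = 2/5.

0.400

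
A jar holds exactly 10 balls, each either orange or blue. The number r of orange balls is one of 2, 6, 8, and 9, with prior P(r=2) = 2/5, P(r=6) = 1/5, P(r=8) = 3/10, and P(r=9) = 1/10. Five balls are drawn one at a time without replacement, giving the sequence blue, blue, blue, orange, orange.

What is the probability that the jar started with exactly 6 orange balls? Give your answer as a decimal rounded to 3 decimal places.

0.349

Compute the likelihood of the observed sequence for each case: P(data | r = 2) = (8/10)(7/9)(6/8)(2/7)(1/6) = 0.022222; P(data | r = 6) = (4/10)(3/9)(2/8)(6/7)(5/6) = 0.02381; P(data | r = 8) = (2/10)(1/9)(0/8) = 0; P(data | r = 9) = (1/10)(0/9) = 0.
The prior-weighted likelihoods are 2/5 · 0.022222 = 0.0088889, 1/5 · 0.02381 = 0.0047619, 3/10 · 0 = 0, 1/10 · 0 = 0; these sum to 0.013651.
Therefore the posterior P(r = 6 | data) = (0.0047619) / (0.013651) = 0.34884.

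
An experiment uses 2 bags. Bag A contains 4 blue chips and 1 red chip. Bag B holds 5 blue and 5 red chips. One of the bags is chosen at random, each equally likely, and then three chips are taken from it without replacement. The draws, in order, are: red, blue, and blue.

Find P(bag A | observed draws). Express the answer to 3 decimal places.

0.590

Compute the likelihood of the observed sequence for each case: P(data | bag A) = (1/5)(4/4)(3/3) = 1/5; P(data | bag B) = (5/10)(5/9)(4/8) = 5/36.
Weighting by the prior gives 1/2 · 1/5 = 1/10, 1/2 · 5/36 = 5/72; summing to 61/360.
Hence P(bag A | data) = (1/10) / (61/360) = 36/61.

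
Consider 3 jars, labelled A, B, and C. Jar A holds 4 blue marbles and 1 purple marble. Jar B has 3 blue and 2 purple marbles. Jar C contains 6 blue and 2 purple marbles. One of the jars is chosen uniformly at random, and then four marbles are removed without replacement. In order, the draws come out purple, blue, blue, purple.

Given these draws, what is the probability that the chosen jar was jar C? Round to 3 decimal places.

0.263

For each hypothesis, P(data | H) works out to: P(data | jar A) = (1/5)(4/4)(3/3)(0/2) = 0; P(data | jar B) = (2/5)(3/4)(2/3)(1/2) = 1/10; P(data | jar C) = (2/8)(6/7)(5/6)(1/5) = 1/28.
Weighting by the prior gives 1/3 · 0 = 0, 1/3 · 1/10 = 1/30, 1/3 · 1/28 = 1/84; summing to 19/420.
Therefore the posterior P(jar C | data) = (1/84) / (19/420) = 5/19.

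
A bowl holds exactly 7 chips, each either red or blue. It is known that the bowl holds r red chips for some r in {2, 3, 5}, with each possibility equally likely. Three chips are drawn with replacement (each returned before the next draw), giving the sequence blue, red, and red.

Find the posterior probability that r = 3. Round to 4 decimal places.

The likelihood of the observed sequence under each hypothesis: P(data | r = 2) = (5/7)(2/7)(2/7) = 0.058309; P(data | r = 3) = (4/7)(3/7)(3/7) = 0.10496; P(data | r = 5) = (2/7)(5/7)(5/7) = 0.14577.
Multiplying each by its prior: 1/3 · 0.058309 = 0.019436, 1/3 · 0.10496 = 0.034985, 1/3 · 0.14577 = 0.048591; with total 0.10301.
By Bayes' rule, P(r = 3 | data) = (0.034985) / (0.10301) = 0.33962.

0.3396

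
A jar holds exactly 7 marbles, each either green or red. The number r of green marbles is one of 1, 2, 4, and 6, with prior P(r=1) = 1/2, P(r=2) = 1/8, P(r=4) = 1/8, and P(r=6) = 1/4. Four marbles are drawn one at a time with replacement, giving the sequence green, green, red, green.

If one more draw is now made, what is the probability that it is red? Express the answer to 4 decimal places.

0.2807

Compute the likelihood of the observed sequence for each case: P(data | r = 1) = (1/7)(1/7)(6/7)(1/7) = 0.002499; P(data | r = 2) = (2/7)(2/7)(5/7)(2/7) = 0.01666; P(data | r = 4) = (4/7)(4/7)(3/7)(4/7) = 0.079967; P(data | r = 6) = (6/7)(6/7)(1/7)(6/7) = 0.089963.
The prior-weighted likelihoods are 1/2 · 0.002499 = 0.0012495, 1/8 · 0.01666 = 0.0020825, 1/8 · 0.079967 = 0.0099958, 1/4 · 0.089963 = 0.022491; summing to 0.035818.
The posterior is then P(r = 1 | data) = 0.034884, P(r = 2 | data) = 0.05814, P(r = 4 | data) = 0.27907, P(r = 6 | data) = 0.62791.
So P(red next | data) = Σ P(red next | H) P(H | data) = (6/7)(0.034884) + (5/7)(0.05814) + (3/7)(0.27907) + (1/7)(0.62791) = 0.28073.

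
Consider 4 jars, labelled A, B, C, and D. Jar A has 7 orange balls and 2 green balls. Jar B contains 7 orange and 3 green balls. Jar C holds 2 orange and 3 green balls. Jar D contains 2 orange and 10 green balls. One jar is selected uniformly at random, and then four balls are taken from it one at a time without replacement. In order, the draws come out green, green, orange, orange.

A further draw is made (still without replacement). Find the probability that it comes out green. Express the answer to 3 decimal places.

Under each hypothesis, the probability of the observed sequence is: P(data | jar A) = (2/9)(1/8)(7/7)(6/6) = 0.027778; P(data | jar B) = (3/10)(2/9)(7/8)(6/7) = 0.05; P(data | jar C) = (3/5)(2/4)(2/3)(1/2) = 0.1; P(data | jar D) = (10/12)(9/11)(2/10)(1/9) = 0.015152.
Multiplying each by its prior: 1/4 · 0.027778 = 0.0069444, 1/4 · 0.05 = 0.0125, 1/4 · 0.1 = 0.025, 1/4 · 0.015152 = 0.0037879; with total 0.048232.
The posterior is then P(jar A | data) = 0.14398, P(jar B | data) = 0.25916, P(jar C | data) = 0.51832, P(jar D | data) = 0.078534.
Averaging over the posterior, P(green next | data) = (0)(0.14398) + (1/6)(0.25916) + (1)(0.51832) + (1)(0.078534) = 0.64005.

0.640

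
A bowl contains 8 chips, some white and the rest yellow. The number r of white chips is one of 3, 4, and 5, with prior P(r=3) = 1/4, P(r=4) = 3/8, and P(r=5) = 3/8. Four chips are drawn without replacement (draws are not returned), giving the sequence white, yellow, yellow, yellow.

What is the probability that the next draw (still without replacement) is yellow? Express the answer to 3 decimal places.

Under each hypothesis, the probability of the observed sequence is: P(data | r = 3) = (3/8)(5/7)(4/6)(3/5) = 0.10714; P(data | r = 4) = (4/8)(4/7)(3/6)(2/5) = 0.057143; P(data | r = 5) = (5/8)(3/7)(2/6)(1/5) = 0.017857.
Weighting by the prior gives 1/4 · 0.10714 = 0.026786, 3/8 · 0.057143 = 0.021429, 3/8 · 0.017857 = 0.0066964; with total 0.054911.
Dividing through by the total gives posterior P(r = 3 | data) = 0.4878, P(r = 4 | data) = 0.39024, P(r = 5 | data) = 0.12195.
The predictive probability is P(yellow next | data) = (1/2)(0.4878) + (1/4)(0.39024) + (0)(0.12195) = 0.34146.

0.341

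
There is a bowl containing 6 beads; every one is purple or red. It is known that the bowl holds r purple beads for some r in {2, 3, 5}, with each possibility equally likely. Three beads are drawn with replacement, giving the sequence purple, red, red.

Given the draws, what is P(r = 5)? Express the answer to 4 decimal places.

Compute the likelihood of the observed sequence for each case: P(data | r = 2) = (2/6)(4/6)(4/6) = 4/27; P(data | r = 3) = (3/6)(3/6)(3/6) = 1/8; P(data | r = 5) = (5/6)(1/6)(1/6) = 5/216.
Multiplying each by its prior: 1/3 · 4/27 = 4/81, 1/3 · 1/8 = 1/24, 1/3 · 5/216 = 5/648; summing to 8/81.
Therefore the posterior P(r = 5 | data) = (5/648) / (8/81) = 5/64.

0.0781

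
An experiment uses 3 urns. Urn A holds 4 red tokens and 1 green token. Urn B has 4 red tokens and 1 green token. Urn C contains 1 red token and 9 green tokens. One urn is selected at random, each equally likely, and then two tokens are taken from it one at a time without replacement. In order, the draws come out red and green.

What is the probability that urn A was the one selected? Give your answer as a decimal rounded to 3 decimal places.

0.400

Under each hypothesis, the probability of the observed sequence is: P(data | urn A) = (4/5)(1/4) = 1/5; P(data | urn B) = (4/5)(1/4) = 1/5; P(data | urn C) = (1/10)(9/9) = 1/10.
Weighting by the prior gives 1/3 · 1/5 = 1/15, 1/3 · 1/5 = 1/15, 1/3 · 1/10 = 1/30; with total 1/6.
So P(urn A | data) = (1/15) / (1/6) = 2/5.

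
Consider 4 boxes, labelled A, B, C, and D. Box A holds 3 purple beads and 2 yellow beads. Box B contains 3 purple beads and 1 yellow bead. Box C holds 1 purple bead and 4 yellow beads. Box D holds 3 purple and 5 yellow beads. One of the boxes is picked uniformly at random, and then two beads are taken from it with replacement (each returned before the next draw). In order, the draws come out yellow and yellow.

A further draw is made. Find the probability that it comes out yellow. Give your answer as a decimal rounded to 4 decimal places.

Compute the likelihood of the observed sequence for each case: P(data | box A) = (2/5)(2/5) = 0.16; P(data | box B) = (1/4)(1/4) = 0.0625; P(data | box C) = (4/5)(4/5) = 0.64; P(data | box D) = (5/8)(5/8) = 0.39062.
Multiplying each by its prior: 1/4 · 0.16 = 0.04, 1/4 · 0.0625 = 0.015625, 1/4 · 0.64 = 0.16, 1/4 · 0.39062 = 0.097656; with total 0.31328.
The posterior is then P(box A | data) = 0.12768, P(box B | data) = 0.049875, P(box C | data) = 0.51072, P(box D | data) = 0.31172.
Averaging over the posterior, P(yellow next | data) = (2/5)(0.12768) + (1/4)(0.049875) + (4/5)(0.51072) + (5/8)(0.31172) = 0.66695.

0.6669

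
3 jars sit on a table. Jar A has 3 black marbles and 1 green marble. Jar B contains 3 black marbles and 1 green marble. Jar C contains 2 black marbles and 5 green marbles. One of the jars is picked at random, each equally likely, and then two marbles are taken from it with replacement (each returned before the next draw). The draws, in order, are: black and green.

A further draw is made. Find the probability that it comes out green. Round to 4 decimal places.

The likelihood of the observed sequence under each hypothesis: P(data | jar A) = (3/4)(1/4) = 0.1875; P(data | jar B) = (3/4)(1/4) = 0.1875; P(data | jar C) = (2/7)(5/7) = 0.20408.
Multiplying each by its prior: 1/3 · 0.1875 = 0.0625, 1/3 · 0.1875 = 0.0625, 1/3 · 0.20408 = 0.068027; these sum to 0.19303.
Dividing through by the total gives posterior P(jar A | data) = 0.32379, P(jar B | data) = 0.32379, P(jar C | data) = 0.35242.
The predictive probability is P(green next | data) = (1/4)(0.32379) + (1/4)(0.32379) + (5/7)(0.35242) = 0.41362.

0.4136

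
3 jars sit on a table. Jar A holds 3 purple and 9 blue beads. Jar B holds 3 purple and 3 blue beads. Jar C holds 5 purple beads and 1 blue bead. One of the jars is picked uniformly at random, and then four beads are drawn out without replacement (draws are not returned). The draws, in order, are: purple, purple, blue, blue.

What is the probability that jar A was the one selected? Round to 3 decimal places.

0.267

The likelihood of the observed sequence under each hypothesis: P(data | jar A) = (3/12)(2/11)(9/10)(8/9) = 2/55; P(data | jar B) = (3/6)(2/5)(3/4)(2/3) = 1/10; P(data | jar C) = (5/6)(4/5)(1/4)(0/3) = 0.
Multiplying each by its prior: 1/3 · 2/55 = 2/165, 1/3 · 1/10 = 1/30, 1/3 · 0 = 0; summing to 1/22.
By Bayes' rule, P(jar A | data) = (2/165) / (1/22) = 4/15.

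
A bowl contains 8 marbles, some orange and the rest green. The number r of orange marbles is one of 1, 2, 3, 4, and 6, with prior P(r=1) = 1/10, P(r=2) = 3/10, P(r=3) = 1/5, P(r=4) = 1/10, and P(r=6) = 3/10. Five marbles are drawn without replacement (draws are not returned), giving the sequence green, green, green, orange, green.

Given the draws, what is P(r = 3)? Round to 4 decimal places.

0.1887

The likelihood of the observed sequence under each hypothesis: P(data | r = 1) = (7/8)(6/7)(5/6)(1/5)(4/4) = 0.125; P(data | r = 2) = (6/8)(5/7)(4/6)(2/5)(3/4) = 0.10714; P(data | r = 3) = (5/8)(4/7)(3/6)(3/5)(2/4) = 0.053571; P(data | r = 4) = (4/8)(3/7)(2/6)(4/5)(1/4) = 0.014286; P(data | r = 6) = (2/8)(1/7)(0/6) = 0.
Multiplying each by its prior: 1/10 · 0.125 = 0.0125, 3/10 · 0.10714 = 0.032143, 1/5 · 0.053571 = 0.010714, 1/10 · 0.014286 = 0.0014286, 3/10 · 0 = 0; these sum to 0.056786.
So P(r = 3 | data) = (0.010714) / (0.056786) = 0.18868.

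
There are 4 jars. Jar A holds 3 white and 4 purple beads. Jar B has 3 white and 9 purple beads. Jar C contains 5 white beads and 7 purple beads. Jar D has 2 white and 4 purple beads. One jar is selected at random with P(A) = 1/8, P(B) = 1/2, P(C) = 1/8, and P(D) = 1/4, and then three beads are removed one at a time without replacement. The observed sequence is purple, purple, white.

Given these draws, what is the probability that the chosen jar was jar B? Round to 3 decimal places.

0.473

Under each hypothesis, the probability of the observed sequence is: P(data | jar A) = (4/7)(3/6)(3/5) = 0.17143; P(data | jar B) = (9/12)(8/11)(3/10) = 0.16364; P(data | jar C) = (7/12)(6/11)(5/10) = 0.15909; P(data | jar D) = (4/6)(3/5)(2/4) = 0.2.
Weighting by the prior gives 1/8 · 0.17143 = 0.021429, 1/2 · 0.16364 = 0.081818, 1/8 · 0.15909 = 0.019886, 1/4 · 0.2 = 0.05; these sum to 0.17313.
Hence P(jar B | data) = (0.081818) / (0.17313) = 0.47257.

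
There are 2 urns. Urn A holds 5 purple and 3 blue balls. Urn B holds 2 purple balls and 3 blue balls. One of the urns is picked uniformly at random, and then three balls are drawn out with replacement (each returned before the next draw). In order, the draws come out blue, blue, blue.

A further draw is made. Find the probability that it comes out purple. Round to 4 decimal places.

0.4442

Compute the likelihood of the observed sequence for each case: P(data | urn A) = (3/8)(3/8)(3/8) = 0.052734; P(data | urn B) = (3/5)(3/5)(3/5) = 0.216.
Weighting by the prior gives 1/2 · 0.052734 = 0.026367, 1/2 · 0.216 = 0.108; these sum to 0.13437.
Dividing through by the total gives posterior P(urn A | data) = 0.19623, P(urn B | data) = 0.80377.
The predictive probability is P(purple next | data) = (5/8)(0.19623) + (2/5)(0.80377) = 0.44415.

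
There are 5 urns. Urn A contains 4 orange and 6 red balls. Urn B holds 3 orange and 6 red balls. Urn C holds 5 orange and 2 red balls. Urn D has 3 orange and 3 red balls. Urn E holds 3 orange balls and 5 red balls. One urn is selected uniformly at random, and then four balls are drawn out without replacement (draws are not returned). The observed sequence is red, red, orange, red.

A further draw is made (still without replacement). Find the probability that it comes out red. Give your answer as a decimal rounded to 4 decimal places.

Compute the likelihood of the observed sequence for each case: P(data | urn A) = (6/10)(5/9)(4/8)(4/7) = 2/21; P(data | urn B) = (6/9)(5/8)(3/7)(4/6) = 5/42; P(data | urn C) = (2/7)(1/6)(5/5)(0/4) = 0; P(data | urn D) = (3/6)(2/5)(3/4)(1/3) = 1/20; P(data | urn E) = (5/8)(4/7)(3/6)(3/5) = 3/28.
Multiplying each by its prior: 1/5 · 2/21 = 2/105, 1/5 · 5/42 = 1/42, 1/5 · 0 = 0, 1/5 · 1/20 = 1/100, 1/5 · 3/28 = 3/140; summing to 13/175.
Normalising, the posterior is P(urn A | data) = 10/39, P(urn B | data) = 25/78, P(urn C | data) = 0, P(urn D | data) = 7/52, P(urn E | data) = 15/52.
So P(red next | data) = Σ P(red next | H) P(H | data) = (1/2)(10/39) + (3/5)(25/78) + (0)(7/52) + (1/2)(15/52) = 145/312.

0.4647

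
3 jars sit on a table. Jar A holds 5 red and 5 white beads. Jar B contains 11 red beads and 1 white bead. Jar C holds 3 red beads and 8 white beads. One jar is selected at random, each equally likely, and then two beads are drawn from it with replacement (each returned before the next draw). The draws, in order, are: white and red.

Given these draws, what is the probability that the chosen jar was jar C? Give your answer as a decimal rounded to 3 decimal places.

For each hypothesis, P(data | H) works out to: P(data | jar A) = (5/10)(5/10) = 0.25; P(data | jar B) = (1/12)(11/12) = 0.076389; P(data | jar C) = (8/11)(3/11) = 0.19835.
The prior-weighted likelihoods are 1/3 · 0.25 = 0.083333, 1/3 · 0.076389 = 0.025463, 1/3 · 0.19835 = 0.066116; summing to 0.17491.
Therefore the posterior P(jar C | data) = (0.066116) / (0.17491) = 0.37799.

0.378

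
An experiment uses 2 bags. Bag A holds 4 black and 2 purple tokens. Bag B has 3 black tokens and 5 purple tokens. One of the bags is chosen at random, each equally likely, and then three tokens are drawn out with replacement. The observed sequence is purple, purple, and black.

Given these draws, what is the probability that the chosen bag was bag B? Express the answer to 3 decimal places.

0.664

The likelihood of the observed sequence under each hypothesis: P(data | bag A) = (2/6)(2/6)(4/6) = 0.074074; P(data | bag B) = (5/8)(5/8)(3/8) = 0.14648.
Weighting by the prior gives 1/2 · 0.074074 = 0.037037, 1/2 · 0.14648 = 0.073242; summing to 0.11028.
Therefore the posterior P(bag B | data) = (0.073242) / (0.11028) = 0.66415.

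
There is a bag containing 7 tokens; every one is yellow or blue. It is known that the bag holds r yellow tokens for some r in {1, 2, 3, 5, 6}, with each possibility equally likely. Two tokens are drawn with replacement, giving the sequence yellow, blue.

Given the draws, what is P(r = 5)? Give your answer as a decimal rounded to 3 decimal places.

0.227

The likelihood of the observed sequence under each hypothesis: P(data | r = 1) = (1/7)(6/7) = 6/49; P(data | r = 2) = (2/7)(5/7) = 10/49; P(data | r = 3) = (3/7)(4/7) = 12/49; P(data | r = 5) = (5/7)(2/7) = 10/49; P(data | r = 6) = (6/7)(1/7) = 6/49.
Weighting by the prior gives 1/5 · 6/49 = 6/245, 1/5 · 10/49 = 2/49, 1/5 · 12/49 = 12/245, 1/5 · 10/49 = 2/49, 1/5 · 6/49 = 6/245; summing to 44/245.
Hence P(r = 5 | data) = (2/49) / (44/245) = 5/22.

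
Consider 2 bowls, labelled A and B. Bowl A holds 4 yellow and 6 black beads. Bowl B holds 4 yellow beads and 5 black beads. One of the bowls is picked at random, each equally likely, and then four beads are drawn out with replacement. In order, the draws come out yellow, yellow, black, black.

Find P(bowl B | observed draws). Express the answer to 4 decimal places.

The likelihood of the observed sequence under each hypothesis: P(data | bowl A) = (4/10)(4/10)(6/10)(6/10) = 0.0576; P(data | bowl B) = (4/9)(4/9)(5/9)(5/9) = 0.060966.
The prior-weighted likelihoods are 1/2 · 0.0576 = 0.0288, 1/2 · 0.060966 = 0.030483; summing to 0.059283.
By Bayes' rule, P(bowl B | data) = (0.030483) / (0.059283) = 0.5142.

0.5142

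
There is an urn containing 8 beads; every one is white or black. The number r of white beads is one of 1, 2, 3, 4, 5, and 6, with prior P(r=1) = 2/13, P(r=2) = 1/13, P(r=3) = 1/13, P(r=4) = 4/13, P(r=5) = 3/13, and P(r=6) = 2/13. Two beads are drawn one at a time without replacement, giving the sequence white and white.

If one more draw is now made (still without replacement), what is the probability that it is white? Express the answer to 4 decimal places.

0.4943

Under each hypothesis, the probability of the observed sequence is: P(data | r = 1) = (1/8)(0/7) = 0; P(data | r = 2) = (2/8)(1/7) = 1/28; P(data | r = 3) = (3/8)(2/7) = 3/28; P(data | r = 4) = (4/8)(3/7) = 3/14; P(data | r = 5) = (5/8)(4/7) = 5/14; P(data | r = 6) = (6/8)(5/7) = 15/28.
The prior-weighted likelihoods are 2/13 · 0 = 0, 1/13 · 1/28 = 1/364, 1/13 · 3/28 = 3/364, 4/13 · 3/14 = 6/91, 3/13 · 5/14 = 15/182, 2/13 · 15/28 = 15/182; these sum to 22/91.
Normalising, the posterior is P(r = 1 | data) = 0, P(r = 2 | data) = 1/88, P(r = 3 | data) = 3/88, P(r = 4 | data) = 3/11, P(r = 5 | data) = 15/44, P(r = 6 | data) = 15/44.
Averaging over the posterior, P(white next | data) = (0)(1/88) + (1/6)(3/88) + (1/3)(3/11) + (1/2)(15/44) + (2/3)(15/44) = 87/176.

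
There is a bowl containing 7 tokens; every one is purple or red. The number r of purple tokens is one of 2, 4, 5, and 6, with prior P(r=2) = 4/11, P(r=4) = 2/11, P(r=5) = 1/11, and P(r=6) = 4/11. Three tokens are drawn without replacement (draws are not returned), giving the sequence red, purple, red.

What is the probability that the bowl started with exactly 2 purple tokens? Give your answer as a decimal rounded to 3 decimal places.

For each hypothesis, P(data | H) works out to: P(data | r = 2) = (5/7)(2/6)(4/5) = 0.19048; P(data | r = 4) = (3/7)(4/6)(2/5) = 0.11429; P(data | r = 5) = (2/7)(5/6)(1/5) = 0.047619; P(data | r = 6) = (1/7)(6/6)(0/5) = 0.
Multiplying each by its prior: 4/11 · 0.19048 = 0.069264, 2/11 · 0.11429 = 0.020779, 1/11 · 0.047619 = 0.004329, 4/11 · 0 = 0; with total 0.094372.
So P(r = 2 | data) = (0.069264) / (0.094372) = 0.73394.

0.734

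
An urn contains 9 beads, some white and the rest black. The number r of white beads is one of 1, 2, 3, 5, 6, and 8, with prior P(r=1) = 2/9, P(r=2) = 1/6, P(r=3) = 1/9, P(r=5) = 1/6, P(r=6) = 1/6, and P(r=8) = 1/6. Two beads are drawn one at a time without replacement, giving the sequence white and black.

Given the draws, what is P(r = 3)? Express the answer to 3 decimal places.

0.145

The likelihood of the observed sequence under each hypothesis: P(data | r = 1) = (1/9)(8/8) = 1/9; P(data | r = 2) = (2/9)(7/8) = 7/36; P(data | r = 3) = (3/9)(6/8) = 1/4; P(data | r = 5) = (5/9)(4/8) = 5/18; P(data | r = 6) = (6/9)(3/8) = 1/4; P(data | r = 8) = (8/9)(1/8) = 1/9.
The prior-weighted likelihoods are 2/9 · 1/9 = 2/81, 1/6 · 7/36 = 7/216, 1/9 · 1/4 = 1/36, 1/6 · 5/18 = 5/108, 1/6 · 1/4 = 1/24, 1/6 · 1/9 = 1/54; these sum to 31/162.
By Bayes' rule, P(r = 3 | data) = (1/36) / (31/162) = 9/62.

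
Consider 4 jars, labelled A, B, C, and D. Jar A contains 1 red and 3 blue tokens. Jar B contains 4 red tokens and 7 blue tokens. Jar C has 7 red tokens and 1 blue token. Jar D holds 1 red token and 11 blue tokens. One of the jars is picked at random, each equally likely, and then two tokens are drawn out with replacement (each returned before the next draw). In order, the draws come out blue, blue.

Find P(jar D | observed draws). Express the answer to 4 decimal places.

The likelihood of the observed sequence under each hypothesis: P(data | jar A) = (3/4)(3/4) = 0.5625; P(data | jar B) = (7/11)(7/11) = 0.40496; P(data | jar C) = (1/8)(1/8) = 0.015625; P(data | jar D) = (11/12)(11/12) = 0.84028.
The prior-weighted likelihoods are 1/4 · 0.5625 = 0.14062, 1/4 · 0.40496 = 0.10124, 1/4 · 0.015625 = 0.0039062, 1/4 · 0.84028 = 0.21007; these sum to 0.45584.
So P(jar D | data) = (0.21007) / (0.45584) = 0.46084.

0.4608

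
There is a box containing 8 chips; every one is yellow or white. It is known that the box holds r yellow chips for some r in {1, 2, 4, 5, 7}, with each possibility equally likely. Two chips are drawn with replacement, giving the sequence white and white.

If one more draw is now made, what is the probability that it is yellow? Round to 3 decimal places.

0.267

Under each hypothesis, the probability of the observed sequence is: P(data | r = 1) = (7/8)(7/8) = 49/64; P(data | r = 2) = (6/8)(6/8) = 9/16; P(data | r = 4) = (4/8)(4/8) = 1/4; P(data | r = 5) = (3/8)(3/8) = 9/64; P(data | r = 7) = (1/8)(1/8) = 1/64.
Weighting by the prior gives 1/5 · 49/64 = 49/320, 1/5 · 9/16 = 9/80, 1/5 · 1/4 = 1/20, 1/5 · 9/64 = 9/320, 1/5 · 1/64 = 1/320; with total 111/320.
The posterior is then P(r = 1 | data) = 49/111, P(r = 2 | data) = 12/37, P(r = 4 | data) = 16/111, P(r = 5 | data) = 3/37, P(r = 7 | data) = 1/111.
The predictive probability is P(yellow next | data) = (1/8)(49/111) + (1/4)(12/37) + (1/2)(16/111) + (5/8)(3/37) + (7/8)(1/111) = 79/296.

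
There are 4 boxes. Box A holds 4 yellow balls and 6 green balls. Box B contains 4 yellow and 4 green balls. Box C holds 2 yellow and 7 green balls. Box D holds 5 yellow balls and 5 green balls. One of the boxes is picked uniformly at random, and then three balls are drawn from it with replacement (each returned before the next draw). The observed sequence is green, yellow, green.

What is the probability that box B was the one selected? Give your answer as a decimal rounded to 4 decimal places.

For each hypothesis, P(data | H) works out to: P(data | box A) = (6/10)(4/10)(6/10) = 0.144; P(data | box B) = (4/8)(4/8)(4/8) = 0.125; P(data | box C) = (7/9)(2/9)(7/9) = 0.13443; P(data | box D) = (5/10)(5/10)(5/10) = 0.125.
Weighting by the prior gives 1/4 · 0.144 = 0.036, 1/4 · 0.125 = 0.03125, 1/4 · 0.13443 = 0.033608, 1/4 · 0.125 = 0.03125; with total 0.13211.
Therefore the posterior P(box B | data) = (0.03125) / (0.13211) = 0.23655.

0.2365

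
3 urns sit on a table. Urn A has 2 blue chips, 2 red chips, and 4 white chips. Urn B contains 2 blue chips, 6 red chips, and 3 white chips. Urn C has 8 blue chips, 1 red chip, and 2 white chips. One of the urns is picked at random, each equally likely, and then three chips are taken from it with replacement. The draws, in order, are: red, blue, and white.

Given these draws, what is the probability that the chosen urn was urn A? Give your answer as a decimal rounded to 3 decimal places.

0.444

Under each hypothesis, the probability of the observed sequence is: P(data | urn A) = (2/8)(2/8)(4/8) = 0.03125; P(data | urn B) = (6/11)(2/11)(3/11) = 0.027047; P(data | urn C) = (1/11)(8/11)(2/11) = 0.012021.
Weighting by the prior gives 1/3 · 0.03125 = 0.010417, 1/3 · 0.027047 = 0.0090158, 1/3 · 0.012021 = 0.004007; summing to 0.023439.
Therefore the posterior P(urn A | data) = (0.010417) / (0.023439) = 0.44441.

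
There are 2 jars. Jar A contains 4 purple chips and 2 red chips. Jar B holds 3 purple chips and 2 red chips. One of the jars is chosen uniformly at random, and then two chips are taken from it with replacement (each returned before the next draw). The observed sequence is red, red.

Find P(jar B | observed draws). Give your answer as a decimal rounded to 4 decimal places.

The likelihood of the observed sequence under each hypothesis: P(data | jar A) = (2/6)(2/6) = 1/9; P(data | jar B) = (2/5)(2/5) = 4/25.
The prior-weighted likelihoods are 1/2 · 1/9 = 1/18, 1/2 · 4/25 = 2/25; these sum to 61/450.
Therefore the posterior P(jar B | data) = (2/25) / (61/450) = 36/61.

0.5902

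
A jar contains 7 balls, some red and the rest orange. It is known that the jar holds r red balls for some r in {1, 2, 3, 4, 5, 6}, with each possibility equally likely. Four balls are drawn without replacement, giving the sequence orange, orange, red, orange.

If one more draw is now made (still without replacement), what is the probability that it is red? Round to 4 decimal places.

Under each hypothesis, the probability of the observed sequence is: P(data | r = 1) = (6/7)(5/6)(1/5)(4/4) = 1/7; P(data | r = 2) = (5/7)(4/6)(2/5)(3/4) = 1/7; P(data | r = 3) = (4/7)(3/6)(3/5)(2/4) = 3/35; P(data | r = 4) = (3/7)(2/6)(4/5)(1/4) = 1/35; P(data | r = 5) = (2/7)(1/6)(5/5)(0/4) = 0; P(data | r = 6) = (1/7)(0/6) = 0.
Multiplying each by its prior: 1/6 · 1/7 = 1/42, 1/6 · 1/7 = 1/42, 1/6 · 3/35 = 1/70, 1/6 · 1/35 = 1/210, 1/6 · 0 = 0, 1/6 · 0 = 0; with total 1/15.
Normalising, the posterior is P(r = 1 | data) = 5/14, P(r = 2 | data) = 5/14, P(r = 3 | data) = 3/14, P(r = 4 | data) = 1/14, P(r = 5 | data) = 0, P(r = 6 | data) = 0.
The predictive probability is P(red next | data) = (0)(5/14) + (1/3)(5/14) + (2/3)(3/14) + (1)(1/14) = 1/3.

0.3333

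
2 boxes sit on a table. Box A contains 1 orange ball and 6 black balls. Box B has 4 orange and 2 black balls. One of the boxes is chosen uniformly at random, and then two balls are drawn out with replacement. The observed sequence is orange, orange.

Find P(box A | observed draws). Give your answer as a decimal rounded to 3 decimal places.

0.044

Under each hypothesis, the probability of the observed sequence is: P(data | box A) = (1/7)(1/7) = 1/49; P(data | box B) = (4/6)(4/6) = 4/9.
The prior-weighted likelihoods are 1/2 · 1/49 = 1/98, 1/2 · 4/9 = 2/9; summing to 205/882.
By Bayes' rule, P(box A | data) = (1/98) / (205/882) = 9/205.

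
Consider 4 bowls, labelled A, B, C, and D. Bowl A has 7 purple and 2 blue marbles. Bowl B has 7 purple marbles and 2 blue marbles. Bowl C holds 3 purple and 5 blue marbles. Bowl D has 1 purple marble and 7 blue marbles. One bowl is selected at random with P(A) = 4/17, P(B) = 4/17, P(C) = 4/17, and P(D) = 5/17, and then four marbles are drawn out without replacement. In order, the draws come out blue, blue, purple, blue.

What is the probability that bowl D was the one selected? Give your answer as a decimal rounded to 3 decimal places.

Compute the likelihood of the observed sequence for each case: P(data | bowl A) = (2/9)(1/8)(7/7)(0/6) = 0; P(data | bowl B) = (2/9)(1/8)(7/7)(0/6) = 0; P(data | bowl C) = (5/8)(4/7)(3/6)(3/5) = 3/28; P(data | bowl D) = (7/8)(6/7)(1/6)(5/5) = 1/8.
Multiplying each by its prior: 4/17 · 0 = 0, 4/17 · 0 = 0, 4/17 · 3/28 = 3/119, 5/17 · 1/8 = 5/136; summing to 59/952.
Hence P(bowl D | data) = (5/136) / (59/952) = 35/59.

0.593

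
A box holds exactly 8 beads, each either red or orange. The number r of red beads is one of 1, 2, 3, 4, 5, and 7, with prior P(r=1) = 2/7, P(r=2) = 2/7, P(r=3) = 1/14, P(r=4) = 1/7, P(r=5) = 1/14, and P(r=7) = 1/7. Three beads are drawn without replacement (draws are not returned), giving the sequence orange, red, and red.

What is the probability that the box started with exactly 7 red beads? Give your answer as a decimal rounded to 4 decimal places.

The likelihood of the observed sequence under each hypothesis: P(data | r = 1) = (7/8)(1/7)(0/6) = 0; P(data | r = 2) = (6/8)(2/7)(1/6) = 1/28; P(data | r = 3) = (5/8)(3/7)(2/6) = 5/56; P(data | r = 4) = (4/8)(4/7)(3/6) = 1/7; P(data | r = 5) = (3/8)(5/7)(4/6) = 5/28; P(data | r = 7) = (1/8)(7/7)(6/6) = 1/8.
The prior-weighted likelihoods are 2/7 · 0 = 0, 2/7 · 1/28 = 1/98, 1/14 · 5/56 = 5/784, 1/7 · 1/7 = 1/49, 1/14 · 5/28 = 5/392, 1/7 · 1/8 = 1/56; with total 53/784.
So P(r = 7 | data) = (1/56) / (53/784) = 14/53.

0.2642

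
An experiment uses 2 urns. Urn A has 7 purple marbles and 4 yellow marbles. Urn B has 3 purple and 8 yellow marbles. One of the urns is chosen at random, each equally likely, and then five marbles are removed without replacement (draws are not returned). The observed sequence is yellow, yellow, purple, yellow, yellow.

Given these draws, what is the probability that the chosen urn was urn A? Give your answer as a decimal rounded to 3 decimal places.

0.032

Under each hypothesis, the probability of the observed sequence is: P(data | urn A) = (4/11)(3/10)(7/9)(2/8)(1/7) = 1/330; P(data | urn B) = (8/11)(7/10)(3/9)(6/8)(5/7) = 1/11.
The prior-weighted likelihoods are 1/2 · 1/330 = 1/660, 1/2 · 1/11 = 1/22; these sum to 31/660.
Hence P(urn A | data) = (1/660) / (31/660) = 1/31.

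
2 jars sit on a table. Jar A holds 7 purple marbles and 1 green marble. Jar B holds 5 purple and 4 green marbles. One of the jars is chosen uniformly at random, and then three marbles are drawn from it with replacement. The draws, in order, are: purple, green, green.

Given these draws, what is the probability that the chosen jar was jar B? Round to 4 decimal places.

The likelihood of the observed sequence under each hypothesis: P(data | jar A) = (7/8)(1/8)(1/8) = 0.013672; P(data | jar B) = (5/9)(4/9)(4/9) = 0.10974.
The prior-weighted likelihoods are 1/2 · 0.013672 = 0.0068359, 1/2 · 0.10974 = 0.05487; summing to 0.061706.
By Bayes' rule, P(jar B | data) = (0.05487) / (0.061706) = 0.88922.

0.8892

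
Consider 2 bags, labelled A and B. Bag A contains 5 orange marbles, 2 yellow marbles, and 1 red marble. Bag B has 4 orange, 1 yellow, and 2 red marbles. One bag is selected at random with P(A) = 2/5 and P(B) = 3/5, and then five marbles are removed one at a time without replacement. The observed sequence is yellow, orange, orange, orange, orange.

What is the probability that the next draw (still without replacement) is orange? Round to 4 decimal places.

0.2381

Compute the likelihood of the observed sequence for each case: P(data | bag A) = (2/8)(5/7)(4/6)(3/5)(2/4) = 1/28; P(data | bag B) = (1/7)(4/6)(3/5)(2/4)(1/3) = 1/105.
The prior-weighted likelihoods are 2/5 · 1/28 = 1/70, 3/5 · 1/105 = 1/175; these sum to 1/50.
The posterior is then P(bag A | data) = 5/7, P(bag B | data) = 2/7.
So P(orange next | data) = Σ P(orange next | H) P(H | data) = (1/3)(5/7) + (0)(2/7) = 5/21.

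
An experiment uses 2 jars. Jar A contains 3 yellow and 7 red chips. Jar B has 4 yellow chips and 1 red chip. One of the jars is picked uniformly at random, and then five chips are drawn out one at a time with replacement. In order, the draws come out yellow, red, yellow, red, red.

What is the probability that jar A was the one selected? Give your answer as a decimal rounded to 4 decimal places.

Under each hypothesis, the probability of the observed sequence is: P(data | jar A) = (3/10)(7/10)(3/10)(7/10)(7/10) = 0.03087; P(data | jar B) = (4/5)(1/5)(4/5)(1/5)(1/5) = 0.00512.
The prior-weighted likelihoods are 1/2 · 0.03087 = 0.015435, 1/2 · 0.00512 = 0.00256; these sum to 0.017995.
So P(jar A | data) = (0.015435) / (0.017995) = 0.85774.

0.8577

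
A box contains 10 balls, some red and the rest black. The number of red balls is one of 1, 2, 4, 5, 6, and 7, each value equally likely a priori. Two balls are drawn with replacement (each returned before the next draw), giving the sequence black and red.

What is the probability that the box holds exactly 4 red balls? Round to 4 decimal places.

Compute the likelihood of the observed sequence for each case: P(data | r = 1) = (9/10)(1/10) = 9/100; P(data | r = 2) = (8/10)(2/10) = 4/25; P(data | r = 4) = (6/10)(4/10) = 6/25; P(data | r = 5) = (5/10)(5/10) = 1/4; P(data | r = 6) = (4/10)(6/10) = 6/25; P(data | r = 7) = (3/10)(7/10) = 21/100.
Weighting by the prior gives 1/6 · 9/100 = 3/200, 1/6 · 4/25 = 2/75, 1/6 · 6/25 = 1/25, 1/6 · 1/4 = 1/24, 1/6 · 6/25 = 1/25, 1/6 · 21/100 = 7/200; with total 119/600.
Therefore the posterior P(r = 4 | data) = (1/25) / (119/600) = 24/119.

0.2017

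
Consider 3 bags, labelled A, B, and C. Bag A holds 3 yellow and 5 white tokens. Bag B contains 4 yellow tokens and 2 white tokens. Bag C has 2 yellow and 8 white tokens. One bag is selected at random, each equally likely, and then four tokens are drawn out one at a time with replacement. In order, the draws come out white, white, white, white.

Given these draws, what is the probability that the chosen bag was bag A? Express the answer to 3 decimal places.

0.266

Compute the likelihood of the observed sequence for each case: P(data | bag A) = (5/8)(5/8)(5/8)(5/8) = 0.15259; P(data | bag B) = (2/6)(2/6)(2/6)(2/6) = 0.012346; P(data | bag C) = (8/10)(8/10)(8/10)(8/10) = 0.4096.
Weighting by the prior gives 1/3 · 0.15259 = 0.050863, 1/3 · 0.012346 = 0.0041152, 1/3 · 0.4096 = 0.13653; with total 0.19151.
Therefore the posterior P(bag A | data) = (0.050863) / (0.19151) = 0.26559.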